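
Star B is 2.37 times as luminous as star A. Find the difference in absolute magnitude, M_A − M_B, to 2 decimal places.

M_A − M_B ≈ 0.94

Pogson: ΔM = −2.5 log₁₀(ratio) = −2.5 log₁₀(2.37) = −2.5 × 0.3747 = -0.937
Star B is brighter so has the smaller magnitude: M_A − M_B is positive.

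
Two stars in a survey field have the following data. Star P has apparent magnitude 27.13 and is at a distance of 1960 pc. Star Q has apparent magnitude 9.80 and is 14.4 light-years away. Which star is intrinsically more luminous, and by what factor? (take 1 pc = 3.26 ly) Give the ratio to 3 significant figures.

Star Q is more luminous, by a factor of 43.4.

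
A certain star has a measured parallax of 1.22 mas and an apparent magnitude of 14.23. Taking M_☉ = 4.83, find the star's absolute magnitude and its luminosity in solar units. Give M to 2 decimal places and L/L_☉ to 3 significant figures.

M ≈ 4.66; L/L_☉ ≈ 1.17

d = 1/p = 1000/1.22 mas = 819.7 pc
M = m − 5 log₁₀ d + 5 = 14.23 − 5·2.9136 + 5 = 4.662
M − M_☉ = 4.662 − 4.83 = -0.168
L/L_☉ = 10^(−0.4 × -0.168) = 1.168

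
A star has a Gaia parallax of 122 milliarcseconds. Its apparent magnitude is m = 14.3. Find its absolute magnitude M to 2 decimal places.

M ≈ 14.73

p = 122 mas = 0.122″ → d = 1/p = 8.197 pc
5 log₁₀(d/10 pc) = 5 log₁₀(8.197) − 5 = -0.432
M = m − 5 log₁₀(d/10) = 14.3 + 0.432 = 14.732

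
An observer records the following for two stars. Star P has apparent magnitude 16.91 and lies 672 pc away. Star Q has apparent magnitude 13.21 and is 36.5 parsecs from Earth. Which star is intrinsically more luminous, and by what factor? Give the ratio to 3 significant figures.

Star P is more luminous, by a factor of 11.2.

Star P: M = m − 5 log₁₀ d + 5 = 16.91 − 5·2.8274 + 5 = 7.773
Star Q: M = m − 5 log₁₀ d + 5 = 13.21 − 5·1.5623 + 5 = 10.399
ΔM = M_P − M_Q = 7.773 − (10.399) = -2.625; smaller M is more luminous → Star P.
L ratio = 10^(0.4 |ΔM|) = 10^1.050 = 11.22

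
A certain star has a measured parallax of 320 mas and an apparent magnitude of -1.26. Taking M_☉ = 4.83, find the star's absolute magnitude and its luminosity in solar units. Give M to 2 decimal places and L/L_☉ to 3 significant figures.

M ≈ 1.27; L/L_☉ ≈ 26.7

d = 1/p = 1000/320 mas = 3.125 pc
M = m − 5 log₁₀ d + 5 = -1.26 − 5·0.4949 + 5 = 1.266
M − M_☉ = 1.266 − 4.83 = -3.564
L/L_☉ = 10^(−0.4 × -3.564) = 26.65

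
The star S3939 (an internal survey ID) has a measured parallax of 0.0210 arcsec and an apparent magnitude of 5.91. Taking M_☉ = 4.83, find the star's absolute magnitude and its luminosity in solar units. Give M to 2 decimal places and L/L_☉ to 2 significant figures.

d = 1/p = 1/0.0210″ = 47.62 pc
M = m − 5 log₁₀ d + 5 = 5.91 − 5·1.6778 + 5 = 2.521
M − M_☉ = 2.521 − 4.83 = -2.309
L/L_☉ = 10^(−0.4 × -2.309) = 8.386

M ≈ 2.52; L/L_☉ ≈ 8.4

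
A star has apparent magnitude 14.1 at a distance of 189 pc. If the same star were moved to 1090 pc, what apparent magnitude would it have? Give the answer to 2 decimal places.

m ≈ 17.90

Flux ∝ 1/d², so Δm = 5 log₁₀(d₂/d₁) = 5 log₁₀(1090/189) = 3.805
m₂ = m₁ + Δm = 14.1 + (3.805) = 17.905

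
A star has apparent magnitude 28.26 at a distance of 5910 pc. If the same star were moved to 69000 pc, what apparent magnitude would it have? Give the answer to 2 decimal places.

m ≈ 33.60

Flux ∝ 1/d², so Δm = 5 log₁₀(d₂/d₁) = 5 log₁₀(69000/5910) = 5.336
m₂ = m₁ + Δm = 28.26 + (5.336) = 33.596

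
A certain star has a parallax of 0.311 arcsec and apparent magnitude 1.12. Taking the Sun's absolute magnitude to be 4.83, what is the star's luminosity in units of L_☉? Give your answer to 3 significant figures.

d = 1/p = 1/0.311″ = 3.215 pc
M = m − 5 log₁₀ d + 5 = 1.12 − 5·0.5072 + 5 = 3.584
M − M_☉ = 3.584 − 4.83 = -1.246
L/L_☉ = 10^(−0.4 × -1.246) = 3.151

L/L_☉ ≈ 3.15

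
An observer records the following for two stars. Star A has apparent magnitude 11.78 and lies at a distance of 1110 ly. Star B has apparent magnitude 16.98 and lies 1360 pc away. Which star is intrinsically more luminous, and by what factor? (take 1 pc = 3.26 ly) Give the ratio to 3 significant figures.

Star A is more luminous, by a factor of 7.54.

Star A: d = 1110 ly / 3.26 = 340.5 pc
Star A: M = m − 5 log₁₀ d + 5 = 11.78 − 5·2.5321 + 5 = 4.119
Star B: M = m − 5 log₁₀ d + 5 = 16.98 − 5·3.1335 + 5 = 6.312
ΔM = M_A − M_B = 4.119 − (6.312) = -2.193; smaller M is more luminous → Star A.
L ratio = 10^(0.4 |ΔM|) = 10^0.877 = 7.536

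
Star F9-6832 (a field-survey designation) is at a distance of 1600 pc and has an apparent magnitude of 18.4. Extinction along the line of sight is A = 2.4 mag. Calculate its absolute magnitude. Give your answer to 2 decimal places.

M ≈ 4.98

5 log₁₀(d/10 pc) = 5 log₁₀(1600) − 5 = 11.021
M = m − 5 log₁₀(d/10) − A = 18.4 − 11.021 − 2.4 = 4.979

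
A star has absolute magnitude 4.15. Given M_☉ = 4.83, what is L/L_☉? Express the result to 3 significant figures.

M − M_☉ = 4.15 − 4.83 = -0.680
L/L_☉ = 10^(−0.4 (M − M_☉)) = 10^0.272 = 1.871

L/L_☉ ≈ 1.87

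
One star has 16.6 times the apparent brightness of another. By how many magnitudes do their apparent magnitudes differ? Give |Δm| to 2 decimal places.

|Δm| ≈ 3.05

Pogson: Δm = −2.5 log₁₀(ratio) = −2.5 log₁₀(16.6) = −2.5 × 1.2201 = -3.050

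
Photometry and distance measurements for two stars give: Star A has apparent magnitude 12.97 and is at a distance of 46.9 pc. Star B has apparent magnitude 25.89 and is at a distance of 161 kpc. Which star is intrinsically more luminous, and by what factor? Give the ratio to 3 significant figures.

Star B is more luminous, by a factor of 80.0.

Star A: M = m − 5 log₁₀ d + 5 = 12.97 − 5·1.6712 + 5 = 9.614
Star B: d = 161 kpc = 161000 pc
Star B: M = m − 5 log₁₀ d + 5 = 25.89 − 5·5.2068 + 5 = 4.856
ΔM = M_A − M_B = 9.614 − (4.856) = 4.758; smaller M is more luminous → Star B.
L ratio = 10^(0.4 |ΔM|) = 10^1.903 = 80.04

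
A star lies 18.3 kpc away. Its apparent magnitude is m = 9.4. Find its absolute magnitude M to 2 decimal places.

d = 18.3 kpc = 18300 pc
5 log₁₀(d/10 pc) = 5 log₁₀(18300) − 5 = 16.312
M = m − 5 log₁₀(d/10) = 9.4 − 16.312 = -6.912

M ≈ -6.91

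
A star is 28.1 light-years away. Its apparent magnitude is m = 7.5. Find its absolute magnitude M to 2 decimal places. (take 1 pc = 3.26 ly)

d = 28.1 ly / 3.26 = 8.620 pc
5 log₁₀(d/10 pc) = 5 log₁₀(8.620) − 5 = -0.323
M = m − 5 log₁₀(d/10) = 7.5 + 0.323 = 7.823

M ≈ 7.82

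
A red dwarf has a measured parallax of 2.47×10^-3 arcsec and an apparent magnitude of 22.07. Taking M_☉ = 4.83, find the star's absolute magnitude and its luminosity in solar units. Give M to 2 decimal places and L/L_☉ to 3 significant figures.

M ≈ 14.03; L/L_☉ ≈ 2.08×10^-4

d = 1/p = 1/2.47×10^-3″ = 404.9 pc
M = m − 5 log₁₀ d + 5 = 22.07 − 5·2.6073 + 5 = 14.033
M − M_☉ = 14.033 − 4.83 = 9.203
L/L_☉ = 10^(−0.4 × 9.203) = 2.083×10^-4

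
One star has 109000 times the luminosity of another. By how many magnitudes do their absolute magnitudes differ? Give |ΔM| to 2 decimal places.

|ΔM| ≈ 12.59

Pogson: ΔM = −2.5 log₁₀(ratio) = −2.5 log₁₀(109000) = −2.5 × 5.0374 = -12.594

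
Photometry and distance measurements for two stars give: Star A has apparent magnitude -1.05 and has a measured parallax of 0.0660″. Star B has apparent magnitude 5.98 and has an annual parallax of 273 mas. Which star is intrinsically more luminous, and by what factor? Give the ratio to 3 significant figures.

Star A is more luminous, by a factor of 11100.

Star A: d = 1/p = 1/0.0660″ = 15.15 pc
Star A: M = m − 5 log₁₀ d + 5 = -1.05 − 5·1.1805 + 5 = -1.952
Star B: p = 273 mas = 0.273″ → d = 1/p = 3.663 pc
Star B: M = m − 5 log₁₀ d + 5 = 5.98 − 5·0.5638 + 5 = 8.161
ΔM = M_A − M_B = -1.952 − (8.161) = -10.113; smaller M is more luminous → Star A.
L ratio = 10^(0.4 |ΔM|) = 10^4.045 = 11100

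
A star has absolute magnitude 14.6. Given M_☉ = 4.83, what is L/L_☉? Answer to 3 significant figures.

M − M_☉ = 14.6 − 4.83 = 9.770
L/L_☉ = 10^(−0.4 (M − M_☉)) = 10^-3.908 = 1.236×10^-4

L/L_☉ ≈ 1.24×10^-4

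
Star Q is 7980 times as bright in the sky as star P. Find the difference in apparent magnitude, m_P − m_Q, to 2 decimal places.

m_P − m_Q ≈ 9.76

Pogson: Δm = −2.5 log₁₀(ratio) = −2.5 log₁₀(7980) = −2.5 × 3.9020 = -9.755
Star Q is brighter so has the smaller magnitude: m_P − m_Q is positive.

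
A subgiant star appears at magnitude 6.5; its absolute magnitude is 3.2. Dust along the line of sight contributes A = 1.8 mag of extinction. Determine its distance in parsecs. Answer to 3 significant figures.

d ≈ 20.0 pc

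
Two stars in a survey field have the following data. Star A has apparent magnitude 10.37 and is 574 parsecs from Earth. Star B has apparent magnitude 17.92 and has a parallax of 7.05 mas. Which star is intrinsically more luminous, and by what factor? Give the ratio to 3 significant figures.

Star A is more luminous, by a factor of 17100.

Star A: M = m − 5 log₁₀ d + 5 = 10.37 − 5·2.7589 + 5 = 1.575
Star B: p = 7.05 mas = 7.05×10^-3″ → d = 1/p = 141.8 pc
Star B: M = m − 5 log₁₀ d + 5 = 17.92 − 5·2.1518 + 5 = 12.161
ΔM = M_A − M_B = 1.575 − (12.161) = -10.586; smaller M is more luminous → Star A.
L ratio = 10^(0.4 |ΔM|) = 10^4.234 = 17150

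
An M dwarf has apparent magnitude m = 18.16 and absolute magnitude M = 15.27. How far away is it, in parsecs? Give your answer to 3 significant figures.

Distance modulus: m − M = 18.16 − (15.27) = 2.890
m − M = 5 log₁₀ d − 5
log₁₀ d = (m − M)/5 + 1 = 1.5780
d = 10^1.5780 = 37.84 pc

d ≈ 37.8 pc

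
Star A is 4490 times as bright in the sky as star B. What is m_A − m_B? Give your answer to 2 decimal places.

Pogson: Δm = −2.5 log₁₀(ratio) = −2.5 log₁₀(4490) = −2.5 × 3.6522 = -9.131
Star A is brighter, so it has the smaller magnitude: the difference is negative.

m_A − m_B ≈ -9.13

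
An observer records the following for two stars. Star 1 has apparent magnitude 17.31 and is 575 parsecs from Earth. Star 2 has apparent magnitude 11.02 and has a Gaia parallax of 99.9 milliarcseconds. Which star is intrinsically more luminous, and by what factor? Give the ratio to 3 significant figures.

Star 1: M = m − 5 log₁₀ d + 5 = 17.31 − 5·2.7597 + 5 = 8.512
Star 2: p = 99.9 mas = 0.0999″ → d = 1/p = 10.01 pc
Star 2: M = m − 5 log₁₀ d + 5 = 11.02 − 5·1.0004 + 5 = 11.018
ΔM = M_1 − M_2 = 8.512 − (11.018) = -2.506; smaller M is more luminous → Star 1.
L ratio = 10^(0.4 |ΔM|) = 10^1.002 = 10.06

Star 1 is more luminous, by a factor of 10.1.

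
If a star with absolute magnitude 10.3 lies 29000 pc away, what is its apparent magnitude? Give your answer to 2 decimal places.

m ≈ 27.61

m = M + 5 log₁₀ d − 5 = 10.3 + 5·4.4624 − 5 = 27.612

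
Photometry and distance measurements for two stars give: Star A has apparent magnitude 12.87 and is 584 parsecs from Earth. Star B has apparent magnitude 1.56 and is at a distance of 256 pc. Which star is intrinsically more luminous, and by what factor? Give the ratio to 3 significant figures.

Star B is more luminous, by a factor of 6420.

Star A: M = m − 5 log₁₀ d + 5 = 12.87 − 5·2.7664 + 5 = 4.038
Star B: M = m − 5 log₁₀ d + 5 = 1.56 − 5·2.4082 + 5 = -5.481
ΔM = M_A − M_B = 4.038 − (-5.481) = 9.519; smaller M is more luminous → Star B.
L ratio = 10^(0.4 |ΔM|) = 10^3.808 = 6422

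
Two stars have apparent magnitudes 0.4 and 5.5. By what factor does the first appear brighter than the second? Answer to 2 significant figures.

110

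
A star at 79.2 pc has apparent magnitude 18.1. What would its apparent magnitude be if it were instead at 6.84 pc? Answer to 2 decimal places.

Flux ∝ 1/d², so Δm = 5 log₁₀(d₂/d₁) = 5 log₁₀(6.84/79.2) = -5.318
m₂ = m₁ + Δm = 18.1 + (-5.318) = 12.782

m ≈ 12.78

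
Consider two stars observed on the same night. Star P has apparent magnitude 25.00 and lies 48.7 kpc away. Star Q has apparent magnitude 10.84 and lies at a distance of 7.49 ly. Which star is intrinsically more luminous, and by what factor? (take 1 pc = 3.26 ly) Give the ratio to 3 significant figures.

Star P is more luminous, by a factor of 974.

Star P: d = 48.7 kpc = 48700 pc
Star P: M = m − 5 log₁₀ d + 5 = 25.00 − 5·4.6875 + 5 = 6.562
Star Q: d = 7.49 ly / 3.26 = 2.298 pc
Star Q: M = m − 5 log₁₀ d + 5 = 10.84 − 5·0.3613 + 5 = 14.034
ΔM = M_P − M_Q = 6.562 − (14.034) = -7.471; smaller M is more luminous → Star P.
L ratio = 10^(0.4 |ΔM|) = 10^2.989 = 973.9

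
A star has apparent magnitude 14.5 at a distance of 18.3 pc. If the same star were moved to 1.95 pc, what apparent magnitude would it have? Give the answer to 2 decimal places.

Flux ∝ 1/d², so Δm = 5 log₁₀(d₂/d₁) = 5 log₁₀(1.95/18.3) = -4.862
m₂ = m₁ + Δm = 14.5 + (-4.862) = 9.638

m ≈ 9.64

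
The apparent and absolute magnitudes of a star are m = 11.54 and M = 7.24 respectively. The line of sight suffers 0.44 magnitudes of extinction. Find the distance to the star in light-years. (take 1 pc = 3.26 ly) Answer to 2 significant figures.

d ≈ 190 ly

m − M = 5 log₁₀(d/10 pc) + A  ⇒  11.54 − (7.24) − 0.44 = 5 log₁₀(d/10)
3.860 = 5 log₁₀(d/10)
log₁₀ d = (m − M − A)/5 + 1 = 1.7720
d = 10^1.7720 = 59.16 pc
= 192.8 ly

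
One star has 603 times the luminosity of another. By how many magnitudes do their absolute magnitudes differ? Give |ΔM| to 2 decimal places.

|ΔM| ≈ 6.95

Pogson: ΔM = −2.5 log₁₀(ratio) = −2.5 log₁₀(603) = −2.5 × 2.7803 = -6.951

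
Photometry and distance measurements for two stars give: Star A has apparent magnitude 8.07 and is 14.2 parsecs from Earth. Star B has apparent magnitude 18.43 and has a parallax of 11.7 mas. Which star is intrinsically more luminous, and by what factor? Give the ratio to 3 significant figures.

Star A is more luminous, by a factor of 385.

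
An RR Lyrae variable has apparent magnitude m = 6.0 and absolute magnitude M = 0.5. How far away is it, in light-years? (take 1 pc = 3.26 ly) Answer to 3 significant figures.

d ≈ 410 ly

Distance modulus: m − M = 6.0 − (0.5) = 5.500
m − M = 5 log₁₀ d − 5
log₁₀ d = (m − M)/5 + 1 = 2.1000
d = 10^2.1000 = 125.9 pc
= 410.4 ly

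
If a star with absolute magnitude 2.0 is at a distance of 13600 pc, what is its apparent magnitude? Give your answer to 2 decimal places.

m = M + 5 log₁₀ d − 5 = 2.0 + 5·4.1335 − 5 = 17.668

m ≈ 17.67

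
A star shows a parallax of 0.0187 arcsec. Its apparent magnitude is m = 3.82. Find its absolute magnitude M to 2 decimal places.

d = 1/p = 1/0.0187″ = 53.48 pc
5 log₁₀(d/10 pc) = 5 log₁₀(53.48) − 5 = 3.641
M = m − 5 log₁₀(d/10) = 3.82 − 3.641 = 0.179

M ≈ 0.18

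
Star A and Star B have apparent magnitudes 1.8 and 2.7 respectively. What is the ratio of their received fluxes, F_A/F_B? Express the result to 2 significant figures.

F_A/F_B ≈ 2.3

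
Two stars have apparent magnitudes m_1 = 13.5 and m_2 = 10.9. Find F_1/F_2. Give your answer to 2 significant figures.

F_1/F_2 ≈ 0.091

Magnitude difference = 2.6
Flux ratio = 10^(−0.4 Δm) = 10^(−0.4 × 2.6) = 10^-1.040 = 0.09120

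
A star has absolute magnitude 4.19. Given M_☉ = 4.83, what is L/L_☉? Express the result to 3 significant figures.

M − M_☉ = 4.19 − 4.83 = -0.640
L/L_☉ = 10^(−0.4 (M − M_☉)) = 10^0.256 = 1.803

L/L_☉ ≈ 1.80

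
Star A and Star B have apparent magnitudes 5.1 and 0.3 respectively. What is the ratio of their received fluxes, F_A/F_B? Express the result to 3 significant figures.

F_A/F_B ≈ 0.0120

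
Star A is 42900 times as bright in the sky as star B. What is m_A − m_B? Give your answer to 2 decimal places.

m_A − m_B ≈ -11.58

Pogson: Δm = −2.5 log₁₀(ratio) = −2.5 log₁₀(42900) = −2.5 × 4.6325 = -11.581
Star A is brighter, so it has the smaller magnitude: the difference is negative.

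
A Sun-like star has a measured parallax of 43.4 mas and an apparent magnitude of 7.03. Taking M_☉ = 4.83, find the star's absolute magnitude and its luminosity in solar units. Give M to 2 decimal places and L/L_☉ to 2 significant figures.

d = 1/p = 1000/43.4 mas = 23.04 pc
M = m − 5 log₁₀ d + 5 = 7.03 − 5·1.3625 + 5 = 5.217
M − M_☉ = 5.217 − 4.83 = 0.387
L/L_☉ = 10^(−0.4 × 0.387) = 0.6999

M ≈ 5.22; L/L_☉ ≈ 0.70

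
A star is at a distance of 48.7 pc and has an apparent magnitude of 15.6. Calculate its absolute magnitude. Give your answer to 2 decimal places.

5 log₁₀(d/10 pc) = 5 log₁₀(48.70) − 5 = 3.438
M = m − 5 log₁₀(d/10) = 15.6 − 3.438 = 12.162

M ≈ 12.16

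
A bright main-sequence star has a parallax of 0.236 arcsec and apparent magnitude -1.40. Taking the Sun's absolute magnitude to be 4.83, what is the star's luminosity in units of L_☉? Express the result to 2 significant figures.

L/L_☉ ≈ 56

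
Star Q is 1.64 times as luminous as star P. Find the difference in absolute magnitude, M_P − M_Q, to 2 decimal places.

M_P − M_Q ≈ 0.54

Pogson: ΔM = −2.5 log₁₀(ratio) = −2.5 log₁₀(1.64) = −2.5 × 0.2148 = -0.537
Star Q is brighter so has the smaller magnitude: M_P − M_Q is positive.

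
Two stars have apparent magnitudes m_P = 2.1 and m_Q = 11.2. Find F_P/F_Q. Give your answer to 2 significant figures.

Magnitude difference = -9.1
Flux ratio = 10^(−0.4 Δm) = 10^(−0.4 × -9.1) = 10^3.640 = 4365

F_P/F_Q ≈ 4400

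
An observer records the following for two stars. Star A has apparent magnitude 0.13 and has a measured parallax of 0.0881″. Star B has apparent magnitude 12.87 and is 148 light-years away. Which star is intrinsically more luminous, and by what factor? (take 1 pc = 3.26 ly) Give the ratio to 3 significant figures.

Star A is more luminous, by a factor of 7800.

Star A: d = 1/p = 1/0.0881″ = 11.35 pc
Star A: M = m − 5 log₁₀ d + 5 = 0.13 − 5·1.0550 + 5 = -0.145
Star B: d = 148 ly / 3.26 = 45.40 pc
Star B: M = m − 5 log₁₀ d + 5 = 12.87 − 5·1.6570 + 5 = 9.585
ΔM = M_A − M_B = -0.145 − (9.585) = -9.730; smaller M is more luminous → Star A.
L ratio = 10^(0.4 |ΔM|) = 10^3.892 = 7798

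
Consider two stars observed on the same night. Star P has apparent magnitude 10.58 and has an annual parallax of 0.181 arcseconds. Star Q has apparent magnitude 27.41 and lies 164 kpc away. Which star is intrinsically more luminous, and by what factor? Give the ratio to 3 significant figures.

Star Q is more luminous, by a factor of 163.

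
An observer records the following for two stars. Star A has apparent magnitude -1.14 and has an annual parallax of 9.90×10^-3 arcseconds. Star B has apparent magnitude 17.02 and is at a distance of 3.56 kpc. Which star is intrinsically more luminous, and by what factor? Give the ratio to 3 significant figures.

Star A: d = 1/p = 1/9.90×10^-3″ = 101.0 pc
Star A: M = m − 5 log₁₀ d + 5 = -1.14 − 5·2.0044 + 5 = -6.162
Star B: d = 3.56 kpc = 3560 pc
Star B: M = m − 5 log₁₀ d + 5 = 17.02 − 5·3.5514 + 5 = 4.263
ΔM = M_A − M_B = -6.162 − (4.263) = -10.425; smaller M is more luminous → Star A.
L ratio = 10^(0.4 |ΔM|) = 10^4.170 = 14790

Star A is more luminous, by a factor of 14800.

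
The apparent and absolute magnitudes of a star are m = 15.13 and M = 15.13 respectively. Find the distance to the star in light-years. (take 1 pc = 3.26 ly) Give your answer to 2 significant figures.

Distance modulus: m − M = 15.13 − (15.13) = 0.000
m − M = 5 log₁₀ d − 5
log₁₀ d = (m − M)/5 + 1 = 1.0000
d = 10^1.0000 = 10.00 pc
= 32.60 ly

d ≈ 33 ly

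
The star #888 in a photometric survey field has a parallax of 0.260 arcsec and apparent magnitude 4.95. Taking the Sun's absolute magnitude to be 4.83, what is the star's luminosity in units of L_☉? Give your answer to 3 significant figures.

d = 1/p = 1/0.260″ = 3.846 pc
M = m − 5 log₁₀ d + 5 = 4.95 − 5·0.5850 + 5 = 7.025
M − M_☉ = 7.025 − 4.83 = 2.195
L/L_☉ = 10^(−0.4 × 2.195) = 0.1325

L/L_☉ ≈ 0.132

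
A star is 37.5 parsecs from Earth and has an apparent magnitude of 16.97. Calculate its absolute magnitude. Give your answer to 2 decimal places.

M ≈ 14.10

5 log₁₀(d/10 pc) = 5 log₁₀(37.50) − 5 = 2.870
M = m − 5 log₁₀(d/10) = 16.97 − 2.870 = 14.100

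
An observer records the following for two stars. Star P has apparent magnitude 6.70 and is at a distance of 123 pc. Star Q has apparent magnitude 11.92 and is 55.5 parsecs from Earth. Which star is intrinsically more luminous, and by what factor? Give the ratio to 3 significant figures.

Star P: M = m − 5 log₁₀ d + 5 = 6.70 − 5·2.0899 + 5 = 1.250
Star Q: M = m − 5 log₁₀ d + 5 = 11.92 − 5·1.7443 + 5 = 8.199
ΔM = M_P − M_Q = 1.250 − (8.199) = -6.948; smaller M is more luminous → Star P.
L ratio = 10^(0.4 |ΔM|) = 10^2.779 = 601.5

Star P is more luminous, by a factor of 601.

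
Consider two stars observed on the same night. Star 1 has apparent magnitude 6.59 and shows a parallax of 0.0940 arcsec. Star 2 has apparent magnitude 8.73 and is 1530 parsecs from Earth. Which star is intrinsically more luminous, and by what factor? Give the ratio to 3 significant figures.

Star 1: d = 1/p = 1/0.0940″ = 10.64 pc
Star 1: M = m − 5 log₁₀ d + 5 = 6.59 − 5·1.0269 + 5 = 6.456
Star 2: M = m − 5 log₁₀ d + 5 = 8.73 − 5·3.1847 + 5 = -2.193
ΔM = M_1 − M_2 = 6.456 − (-2.193) = 8.649; smaller M is more luminous → Star 2.
L ratio = 10^(0.4 |ΔM|) = 10^3.460 = 2882

Star 2 is more luminous, by a factor of 2880.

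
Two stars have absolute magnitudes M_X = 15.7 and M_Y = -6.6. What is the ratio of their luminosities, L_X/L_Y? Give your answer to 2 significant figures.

L_X/L_Y ≈ 1.2×10^-9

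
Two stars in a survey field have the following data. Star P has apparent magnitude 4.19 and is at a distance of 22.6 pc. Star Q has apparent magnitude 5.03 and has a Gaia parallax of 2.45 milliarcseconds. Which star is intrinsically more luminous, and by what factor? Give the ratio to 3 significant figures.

Star P: M = m − 5 log₁₀ d + 5 = 4.19 − 5·1.3541 + 5 = 2.419
Star Q: p = 2.45 mas = 2.45×10^-3″ → d = 1/p = 408.2 pc
Star Q: M = m − 5 log₁₀ d + 5 = 5.03 − 5·2.6108 + 5 = -3.024
ΔM = M_P − M_Q = 2.419 − (-3.024) = 5.444; smaller M is more luminous → Star Q.
L ratio = 10^(0.4 |ΔM|) = 10^2.177 = 150.5

Star Q is more luminous, by a factor of 150.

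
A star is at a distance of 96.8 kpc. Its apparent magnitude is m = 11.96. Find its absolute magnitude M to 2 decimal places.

M ≈ -7.97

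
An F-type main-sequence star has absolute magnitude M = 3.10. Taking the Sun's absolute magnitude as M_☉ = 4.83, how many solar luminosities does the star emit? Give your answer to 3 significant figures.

L/L_☉ ≈ 4.92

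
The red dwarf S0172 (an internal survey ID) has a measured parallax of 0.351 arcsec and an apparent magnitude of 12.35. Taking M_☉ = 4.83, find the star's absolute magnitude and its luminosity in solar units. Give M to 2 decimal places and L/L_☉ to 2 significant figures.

M ≈ 15.08; L/L_☉ ≈ 8.0×10^-5

d = 1/p = 1/0.351″ = 2.849 pc
M = m − 5 log₁₀ d + 5 = 12.35 − 5·0.4547 + 5 = 15.077
M − M_☉ = 15.077 − 4.83 = 10.247
L/L_☉ = 10^(−0.4 × 10.247) = 7.969×10^-5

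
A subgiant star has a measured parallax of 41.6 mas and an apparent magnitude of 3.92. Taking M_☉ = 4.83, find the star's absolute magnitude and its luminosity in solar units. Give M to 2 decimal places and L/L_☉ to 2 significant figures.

M ≈ 2.02; L/L_☉ ≈ 13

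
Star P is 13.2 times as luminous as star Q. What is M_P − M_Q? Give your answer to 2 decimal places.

Pogson: ΔM = −2.5 log₁₀(ratio) = −2.5 log₁₀(13.2) = −2.5 × 1.1206 = -2.801
Star P is brighter, so it has the smaller magnitude: the difference is negative.

M_P − M_Q ≈ -2.80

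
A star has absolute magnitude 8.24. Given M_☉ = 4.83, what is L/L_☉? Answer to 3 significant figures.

L/L_☉ ≈ 0.0433

M − M_☉ = 8.24 − 4.83 = 3.410
L/L_☉ = 10^(−0.4 (M − M_☉)) = 10^-1.364 = 0.04325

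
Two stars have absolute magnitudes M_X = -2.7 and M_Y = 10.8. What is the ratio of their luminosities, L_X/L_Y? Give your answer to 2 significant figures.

L_X/L_Y ≈ 250000

ΔM = M_X − M_Y = -13.5
L_X/L_Y = 10^(−0.4 ΔM) = 10^5.400 = 251200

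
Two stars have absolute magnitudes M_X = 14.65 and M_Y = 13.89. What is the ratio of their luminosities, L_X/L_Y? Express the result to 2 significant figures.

L_X/L_Y ≈ 0.50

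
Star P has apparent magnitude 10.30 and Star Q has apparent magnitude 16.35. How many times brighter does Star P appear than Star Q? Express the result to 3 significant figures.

Δm = 10.30 − (16.35) = -6.05
Flux ratio = 10^(−0.4 Δm) = 10^(−0.4 × -6.05) = 10^2.420 = 263.0

263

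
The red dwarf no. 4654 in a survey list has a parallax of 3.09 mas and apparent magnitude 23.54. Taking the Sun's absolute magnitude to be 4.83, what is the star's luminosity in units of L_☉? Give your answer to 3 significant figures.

L/L_☉ ≈ 3.44×10^-5

d = 1/p = 1000/3.09 mas = 323.6 pc
M = m − 5 log₁₀ d + 5 = 23.54 − 5·2.5100 + 5 = 15.990
M − M_☉ = 15.990 − 4.83 = 11.160
L/L_☉ = 10^(−0.4 × 11.160) = 3.436×10^-5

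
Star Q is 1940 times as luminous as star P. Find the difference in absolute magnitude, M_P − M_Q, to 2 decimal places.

Pogson: ΔM = −2.5 log₁₀(ratio) = −2.5 log₁₀(1940) = −2.5 × 3.2878 = -8.220
Star Q is brighter so has the smaller magnitude: M_P − M_Q is positive.

M_P − M_Q ≈ 8.22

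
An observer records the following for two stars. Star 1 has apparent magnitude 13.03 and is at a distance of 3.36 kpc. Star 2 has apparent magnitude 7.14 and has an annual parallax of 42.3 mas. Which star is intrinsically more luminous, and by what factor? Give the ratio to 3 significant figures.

Star 1: d = 3.36 kpc = 3360 pc
Star 1: M = m − 5 log₁₀ d + 5 = 13.03 − 5·3.5263 + 5 = 0.398
Star 2: p = 42.3 mas = 0.0423″ → d = 1/p = 23.64 pc
Star 2: M = m − 5 log₁₀ d + 5 = 7.14 − 5·1.3737 + 5 = 5.272
ΔM = M_1 − M_2 = 0.398 − (5.272) = -4.873; smaller M is more luminous → Star 1.
L ratio = 10^(0.4 |ΔM|) = 10^1.949 = 88.99

Star 1 is more luminous, by a factor of 89.0.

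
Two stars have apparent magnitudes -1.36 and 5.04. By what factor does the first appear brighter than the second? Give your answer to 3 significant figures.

Δm = -1.36 − (5.04) = -6.40
Flux ratio = 10^(−0.4 Δm) = 10^(−0.4 × -6.40) = 10^2.560 = 363.1

363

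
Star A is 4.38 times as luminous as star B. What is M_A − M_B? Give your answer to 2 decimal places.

Pogson: ΔM = −2.5 log₁₀(ratio) = −2.5 log₁₀(4.38) = −2.5 × 0.6415 = -1.604
Star A is brighter, so it has the smaller magnitude: the difference is negative.

M_A − M_B ≈ -1.60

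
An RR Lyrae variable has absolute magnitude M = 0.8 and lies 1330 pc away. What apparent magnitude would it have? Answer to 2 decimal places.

m = M + 5 log₁₀ d − 5 = 0.8 + 5·3.1239 − 5 = 11.419

m ≈ 11.42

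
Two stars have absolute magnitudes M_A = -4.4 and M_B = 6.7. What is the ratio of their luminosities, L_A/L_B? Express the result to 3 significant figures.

ΔM = M_A − M_B = -11.1
L_A/L_B = 10^(−0.4 ΔM) = 10^4.440 = 27540

L_A/L_B ≈ 27500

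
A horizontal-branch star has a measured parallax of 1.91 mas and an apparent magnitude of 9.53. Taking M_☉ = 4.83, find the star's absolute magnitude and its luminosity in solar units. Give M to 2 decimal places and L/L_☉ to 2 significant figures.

M ≈ 0.94; L/L_☉ ≈ 36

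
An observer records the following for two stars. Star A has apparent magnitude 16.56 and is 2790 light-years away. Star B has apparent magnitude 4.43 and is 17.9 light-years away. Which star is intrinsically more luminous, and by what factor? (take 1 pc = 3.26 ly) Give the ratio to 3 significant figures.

Star B is more luminous, by a factor of 2.93.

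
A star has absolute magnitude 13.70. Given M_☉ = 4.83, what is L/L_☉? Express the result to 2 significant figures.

L/L_☉ ≈ 2.8×10^-4

M − M_☉ = 13.70 − 4.83 = 8.870
L/L_☉ = 10^(−0.4 (M − M_☉)) = 10^-3.548 = 2.831×10^-4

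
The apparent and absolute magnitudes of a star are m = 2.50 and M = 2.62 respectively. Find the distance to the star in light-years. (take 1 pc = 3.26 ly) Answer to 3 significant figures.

d ≈ 30.8 ly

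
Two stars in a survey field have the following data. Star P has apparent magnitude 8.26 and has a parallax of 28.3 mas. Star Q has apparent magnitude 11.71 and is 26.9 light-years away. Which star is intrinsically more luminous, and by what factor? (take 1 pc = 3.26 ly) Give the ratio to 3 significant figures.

Star P: p = 28.3 mas = 0.0283″ → d = 1/p = 35.34 pc
Star P: M = m − 5 log₁₀ d + 5 = 8.26 − 5·1.5482 + 5 = 5.519
Star Q: d = 26.9 ly / 3.26 = 8.252 pc
Star Q: M = m − 5 log₁₀ d + 5 = 11.71 − 5·0.9165 + 5 = 12.127
ΔM = M_P − M_Q = 5.519 − (12.127) = -6.608; smaller M is more luminous → Star P.
L ratio = 10^(0.4 |ΔM|) = 10^2.643 = 439.9

Star P is more luminous, by a factor of 440.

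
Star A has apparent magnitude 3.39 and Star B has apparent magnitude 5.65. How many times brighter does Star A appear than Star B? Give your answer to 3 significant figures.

Magnitude difference = -2.26
Flux ratio = 10^(−0.4 Δm) = 10^(−0.4 × -2.26) = 10^0.904 = 8.017

8.02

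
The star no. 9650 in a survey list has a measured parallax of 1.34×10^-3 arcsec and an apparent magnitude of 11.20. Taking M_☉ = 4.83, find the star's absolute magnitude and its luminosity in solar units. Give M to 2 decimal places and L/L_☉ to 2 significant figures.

d = 1/p = 1/1.34×10^-3″ = 746.3 pc
M = m − 5 log₁₀ d + 5 = 11.20 − 5·2.8729 + 5 = 1.836
M − M_☉ = 1.836 − 4.83 = -2.994
L/L_☉ = 10^(−0.4 × -2.994) = 15.77

M ≈ 1.84; L/L_☉ ≈ 16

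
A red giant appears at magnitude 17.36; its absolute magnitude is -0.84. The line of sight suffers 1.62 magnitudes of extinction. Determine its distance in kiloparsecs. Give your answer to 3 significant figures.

d ≈ 20.7 kpc

m − M = 5 log₁₀(d/10 pc) + A  ⇒  17.36 − (-0.84) − 1.62 = 5 log₁₀(d/10)
16.580 = 5 log₁₀(d/10)
log₁₀ d = (m − M − A)/5 + 1 = 4.3160
d = 10^4.3160 = 20700 pc
= 20.70 kpc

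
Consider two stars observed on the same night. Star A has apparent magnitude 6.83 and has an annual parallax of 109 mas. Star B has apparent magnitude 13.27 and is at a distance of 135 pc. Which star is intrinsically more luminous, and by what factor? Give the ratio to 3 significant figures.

Star A is more luminous, by a factor of 1.74.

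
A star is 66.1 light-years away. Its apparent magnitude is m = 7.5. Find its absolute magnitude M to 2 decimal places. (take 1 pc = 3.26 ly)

d = 66.1 ly / 3.26 = 20.28 pc
5 log₁₀(d/10 pc) = 5 log₁₀(20.28) − 5 = 1.535
M = m − 5 log₁₀(d/10) = 7.5 − 1.535 = 5.965

M ≈ 5.97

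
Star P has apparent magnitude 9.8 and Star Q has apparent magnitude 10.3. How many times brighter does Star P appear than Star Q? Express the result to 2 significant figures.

1.6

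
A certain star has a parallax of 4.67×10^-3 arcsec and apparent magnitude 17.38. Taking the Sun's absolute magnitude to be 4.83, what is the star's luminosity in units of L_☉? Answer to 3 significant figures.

L/L_☉ ≈ 4.38×10^-3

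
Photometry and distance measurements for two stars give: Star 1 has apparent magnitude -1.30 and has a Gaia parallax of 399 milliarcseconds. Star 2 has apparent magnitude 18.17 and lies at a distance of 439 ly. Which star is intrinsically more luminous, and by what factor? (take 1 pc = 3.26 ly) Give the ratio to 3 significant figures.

Star 1 is more luminous, by a factor of 21300.

Star 1: p = 399 mas = 0.399″ → d = 1/p = 2.506 pc
Star 1: M = m − 5 log₁₀ d + 5 = -1.30 − 5·0.3990 + 5 = 1.705
Star 2: d = 439 ly / 3.26 = 134.7 pc
Star 2: M = m − 5 log₁₀ d + 5 = 18.17 − 5·2.1292 + 5 = 12.524
ΔM = M_1 − M_2 = 1.705 − (12.524) = -10.819; smaller M is more luminous → Star 1.
L ratio = 10^(0.4 |ΔM|) = 10^4.328 = 21260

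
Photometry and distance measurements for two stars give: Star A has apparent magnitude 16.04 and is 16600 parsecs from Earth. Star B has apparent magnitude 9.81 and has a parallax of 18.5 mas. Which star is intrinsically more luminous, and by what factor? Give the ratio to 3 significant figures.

Star A: M = m − 5 log₁₀ d + 5 = 16.04 − 5·4.2201 + 5 = -0.061
Star B: p = 18.5 mas = 0.0185″ → d = 1/p = 54.05 pc
Star B: M = m − 5 log₁₀ d + 5 = 9.81 − 5·1.7328 + 5 = 6.146
ΔM = M_A − M_B = -0.061 − (6.146) = -6.206; smaller M is more luminous → Star A.
L ratio = 10^(0.4 |ΔM|) = 10^2.483 = 303.8

Star A is more luminous, by a factor of 304.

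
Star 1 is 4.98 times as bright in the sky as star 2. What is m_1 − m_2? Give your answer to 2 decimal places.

m_1 − m_2 ≈ -1.74

Pogson: Δm = −2.5 log₁₀(ratio) = −2.5 log₁₀(4.98) = −2.5 × 0.6972 = -1.743
Star 1 is brighter, so it has the smaller magnitude: the difference is negative.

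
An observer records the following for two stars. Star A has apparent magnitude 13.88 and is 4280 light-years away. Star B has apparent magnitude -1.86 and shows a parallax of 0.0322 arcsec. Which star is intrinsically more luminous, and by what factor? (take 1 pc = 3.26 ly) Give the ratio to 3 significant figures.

Star B is more luminous, by a factor of 1110.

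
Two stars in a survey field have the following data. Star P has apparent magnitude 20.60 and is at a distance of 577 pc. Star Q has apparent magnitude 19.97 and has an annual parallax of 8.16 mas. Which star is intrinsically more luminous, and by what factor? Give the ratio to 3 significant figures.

Star P is more luminous, by a factor of 12.4.

Star P: M = m − 5 log₁₀ d + 5 = 20.60 − 5·2.7612 + 5 = 11.794
Star Q: p = 8.16 mas = 8.16×10^-3″ → d = 1/p = 122.5 pc
Star Q: M = m − 5 log₁₀ d + 5 = 19.97 − 5·2.0883 + 5 = 14.528
ΔM = M_P − M_Q = 11.794 − (14.528) = -2.734; smaller M is more luminous → Star P.
L ratio = 10^(0.4 |ΔM|) = 10^1.094 = 12.41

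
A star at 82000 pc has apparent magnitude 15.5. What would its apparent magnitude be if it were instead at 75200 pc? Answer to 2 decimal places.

m ≈ 15.31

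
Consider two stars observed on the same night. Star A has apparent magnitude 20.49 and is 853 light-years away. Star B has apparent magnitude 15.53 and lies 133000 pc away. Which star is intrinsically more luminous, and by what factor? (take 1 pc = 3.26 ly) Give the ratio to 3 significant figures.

Star A: d = 853 ly / 3.26 = 261.7 pc
Star A: M = m − 5 log₁₀ d + 5 = 20.49 − 5·2.4177 + 5 = 13.401
Star B: M = m − 5 log₁₀ d + 5 = 15.53 − 5·5.1239 + 5 = -5.089
ΔM = M_A − M_B = 13.401 − (-5.089) = 18.491; smaller M is more luminous → Star B.
L ratio = 10^(0.4 |ΔM|) = 10^7.396 = 2.490×10^7

Star B is more luminous, by a factor of 2.49×10^7.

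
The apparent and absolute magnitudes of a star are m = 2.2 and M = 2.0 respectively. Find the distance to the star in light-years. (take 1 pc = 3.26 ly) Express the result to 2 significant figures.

d ≈ 36 ly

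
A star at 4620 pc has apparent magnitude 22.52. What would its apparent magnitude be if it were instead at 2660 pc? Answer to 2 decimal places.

m ≈ 21.32

Flux ∝ 1/d², so Δm = 5 log₁₀(d₂/d₁) = 5 log₁₀(2660/4620) = -1.199
m₂ = m₁ + Δm = 22.52 + (-1.199) = 21.321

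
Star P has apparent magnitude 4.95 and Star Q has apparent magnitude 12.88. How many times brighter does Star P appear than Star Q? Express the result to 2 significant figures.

Magnitude difference = -7.93
Flux ratio = 10^(−0.4 Δm) = 10^(−0.4 × -7.93) = 10^3.172 = 1486

1500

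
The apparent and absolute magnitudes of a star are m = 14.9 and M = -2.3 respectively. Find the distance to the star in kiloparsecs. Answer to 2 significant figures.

d ≈ 28 kpc

Distance modulus: m − M = 14.9 − (-2.3) = 17.200
m − M = 5 log₁₀ d − 5
log₁₀ d = (m − M)/5 + 1 = 4.4400
d = 10^4.4400 = 27540 pc
= 27.54 kpc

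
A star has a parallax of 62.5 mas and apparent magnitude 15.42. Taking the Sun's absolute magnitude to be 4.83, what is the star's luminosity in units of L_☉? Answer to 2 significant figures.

d = 1/p = 1000/62.5 mas = 16.00 pc
M = m − 5 log₁₀ d + 5 = 15.42 − 5·1.2041 + 5 = 14.399
M − M_☉ = 14.399 − 4.83 = 9.569
L/L_☉ = 10^(−0.4 × 9.569) = 1.487×10^-4

L/L_☉ ≈ 1.5×10^-4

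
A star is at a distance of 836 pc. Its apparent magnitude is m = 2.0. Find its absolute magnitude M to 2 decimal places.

M ≈ -7.61

5 log₁₀(d/10 pc) = 5 log₁₀(836.0) − 5 = 9.611
M = m − 5 log₁₀(d/10) = 2.0 − 9.611 = -7.611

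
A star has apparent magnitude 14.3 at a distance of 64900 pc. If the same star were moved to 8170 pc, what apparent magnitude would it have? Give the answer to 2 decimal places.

m ≈ 9.80

Flux ∝ 1/d², so Δm = 5 log₁₀(d₂/d₁) = 5 log₁₀(8170/64900) = -4.500
m₂ = m₁ + Δm = 14.3 + (-4.500) = 9.800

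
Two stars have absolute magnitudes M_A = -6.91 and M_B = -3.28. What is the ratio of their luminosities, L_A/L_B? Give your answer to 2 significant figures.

L_A/L_B ≈ 28

ΔM = M_A − M_B = -3.63
L_A/L_B = 10^(−0.4 ΔM) = 10^1.452 = 28.31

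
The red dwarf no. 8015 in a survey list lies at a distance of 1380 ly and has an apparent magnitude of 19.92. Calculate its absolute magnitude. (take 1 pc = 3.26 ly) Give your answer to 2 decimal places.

M ≈ 11.79

d = 1380 ly / 3.26 = 423.3 pc
5 log₁₀(d/10 pc) = 5 log₁₀(423.3) − 5 = 8.133
M = m − 5 log₁₀(d/10) = 19.92 − 8.133 = 11.787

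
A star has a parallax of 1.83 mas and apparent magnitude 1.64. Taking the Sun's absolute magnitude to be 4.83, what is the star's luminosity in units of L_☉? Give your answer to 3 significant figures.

d = 1/p = 1000/1.83 mas = 546.4 pc
M = m − 5 log₁₀ d + 5 = 1.64 − 5·2.7375 + 5 = -7.048
M − M_☉ = -7.048 − 4.83 = -11.878
L/L_☉ = 10^(−0.4 × -11.878) = 56380

L/L_☉ ≈ 56400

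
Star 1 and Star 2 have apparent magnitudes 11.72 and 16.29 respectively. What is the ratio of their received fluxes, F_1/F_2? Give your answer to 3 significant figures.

Magnitude difference = -4.57
Flux ratio = 10^(−0.4 Δm) = 10^(−0.4 × -4.57) = 10^1.828 = 67.30

F_1/F_2 ≈ 67.3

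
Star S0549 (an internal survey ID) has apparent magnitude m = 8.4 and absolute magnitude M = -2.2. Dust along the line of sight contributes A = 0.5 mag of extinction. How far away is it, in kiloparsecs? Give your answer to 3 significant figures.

d ≈ 1.05 kpc

m − M = 5 log₁₀(d/10 pc) + A  ⇒  8.4 − (-2.2) − 0.5 = 5 log₁₀(d/10)
10.100 = 5 log₁₀(d/10)
log₁₀ d = (m − M − A)/5 + 1 = 3.0200
d = 10^3.0200 = 1047 pc
= 1.047 kpc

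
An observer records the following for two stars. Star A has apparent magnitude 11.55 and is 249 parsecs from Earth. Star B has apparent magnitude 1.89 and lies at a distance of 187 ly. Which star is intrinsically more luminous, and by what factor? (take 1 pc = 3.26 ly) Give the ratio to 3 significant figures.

Star A: M = m − 5 log₁₀ d + 5 = 11.55 − 5·2.3962 + 5 = 4.569
Star B: d = 187 ly / 3.26 = 57.36 pc
Star B: M = m − 5 log₁₀ d + 5 = 1.89 − 5·1.7586 + 5 = -1.903
ΔM = M_A − M_B = 4.569 − (-1.903) = 6.472; smaller M is more luminous → Star B.
L ratio = 10^(0.4 |ΔM|) = 10^2.589 = 388.0

Star B is more luminous, by a factor of 388.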